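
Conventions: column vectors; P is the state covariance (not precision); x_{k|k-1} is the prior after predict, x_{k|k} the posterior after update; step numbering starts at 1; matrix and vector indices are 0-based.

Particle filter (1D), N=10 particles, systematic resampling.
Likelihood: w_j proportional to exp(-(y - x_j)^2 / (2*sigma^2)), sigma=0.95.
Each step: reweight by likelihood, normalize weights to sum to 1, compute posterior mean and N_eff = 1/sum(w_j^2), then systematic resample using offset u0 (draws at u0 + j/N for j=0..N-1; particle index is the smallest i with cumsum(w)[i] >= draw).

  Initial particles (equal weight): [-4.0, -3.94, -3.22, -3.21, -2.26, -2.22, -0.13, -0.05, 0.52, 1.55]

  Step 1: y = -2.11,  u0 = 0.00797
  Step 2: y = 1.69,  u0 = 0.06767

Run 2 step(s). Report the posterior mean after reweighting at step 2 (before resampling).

step 1: w=[0.0392, 0.0444, 0.1434, 0.1452, 0.2803, 0.2819, 0.0323, 0.0270, 0.0061, 0.0002]  mean=-2.5207  Neff=4.8789  idx=[0, 2, 2, 3, 4, 4, 4, 5, 5, 5]
step 2: w=[0.0000, 0.0014, 0.0014, 0.0014, 0.1516, 0.1516, 0.1516, 0.1804, 0.1804, 0.1804]  mean=-2.2424  Neff=6.0049  idx=[4, 5, 5, 6, 7, 7, 8, 8, 9, 9]

post_mean = -2.2424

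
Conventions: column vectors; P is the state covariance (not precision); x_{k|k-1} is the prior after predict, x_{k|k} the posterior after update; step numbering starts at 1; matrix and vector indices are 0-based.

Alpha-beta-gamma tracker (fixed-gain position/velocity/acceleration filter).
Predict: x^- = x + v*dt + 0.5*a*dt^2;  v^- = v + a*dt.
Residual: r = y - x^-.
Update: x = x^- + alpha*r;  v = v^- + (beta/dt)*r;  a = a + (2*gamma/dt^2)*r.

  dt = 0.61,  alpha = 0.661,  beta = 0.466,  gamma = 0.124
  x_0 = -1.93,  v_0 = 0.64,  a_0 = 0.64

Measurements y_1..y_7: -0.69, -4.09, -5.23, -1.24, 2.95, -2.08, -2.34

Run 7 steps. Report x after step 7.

x_post = -0.7886

step 1: x_pred=-1.4205  r=0.7305  x^+=-0.9376  v^+=1.5885  a^+=1.1269
step 2: x_pred=0.2410  r=-4.3310  x^+=-2.6218  v^+=-1.0327  a^+=-1.7597
step 3: x_pred=-3.5791  r=-1.6509  x^+=-4.6704  v^+=-3.3673  a^+=-2.8599
step 4: x_pred=-7.2565  r=6.0165  x^+=-3.2796  v^+=-0.5156  a^+=1.1500
step 5: x_pred=-3.3802  r=6.3302  x^+=0.8041  v^+=5.0217  a^+=5.3689
step 6: x_pred=4.8662  r=-6.9462  x^+=0.2748  v^+=2.9903  a^+=0.7394
step 7: x_pred=2.2364  r=-4.5764  x^+=-0.7886  v^+=-0.0547  a^+=-2.3107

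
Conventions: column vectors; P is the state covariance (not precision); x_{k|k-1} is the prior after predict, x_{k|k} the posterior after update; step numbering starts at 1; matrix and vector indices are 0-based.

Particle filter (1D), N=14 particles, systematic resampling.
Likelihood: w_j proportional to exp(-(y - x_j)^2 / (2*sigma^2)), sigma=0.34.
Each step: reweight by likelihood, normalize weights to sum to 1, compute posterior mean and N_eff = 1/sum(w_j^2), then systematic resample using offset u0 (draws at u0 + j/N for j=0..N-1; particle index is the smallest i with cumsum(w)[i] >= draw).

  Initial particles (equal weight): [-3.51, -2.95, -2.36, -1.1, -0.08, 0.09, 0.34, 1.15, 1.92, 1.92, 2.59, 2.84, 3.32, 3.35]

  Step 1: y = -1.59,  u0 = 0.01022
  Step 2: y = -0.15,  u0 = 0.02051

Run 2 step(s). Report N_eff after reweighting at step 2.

N_eff = 11.0000

step 1: w=[0.0000, 0.0008, 0.1784, 0.8207, 0.0001, 0.0000, 0.0000, 0.0000, 0.0000, 0.0000, 0.0000, 0.0000, 0.0000, 0.0000]  mean=-1.3261  Neff=1.4178  idx=[2, 2, 2, 3, 3, 3, 3, 3, 3, 3, 3, 3, 3, 3]
step 2: w=[0.0000, 0.0000, 0.0000, 0.0909, 0.0909, 0.0909, 0.0909, 0.0909, 0.0909, 0.0909, 0.0909, 0.0909, 0.0909, 0.0909]  mean=-1.1000  Neff=11.0000  idx=[3, 4, 4, 5, 6, 7, 7, 8, 9, 10, 11, 11, 12, 13]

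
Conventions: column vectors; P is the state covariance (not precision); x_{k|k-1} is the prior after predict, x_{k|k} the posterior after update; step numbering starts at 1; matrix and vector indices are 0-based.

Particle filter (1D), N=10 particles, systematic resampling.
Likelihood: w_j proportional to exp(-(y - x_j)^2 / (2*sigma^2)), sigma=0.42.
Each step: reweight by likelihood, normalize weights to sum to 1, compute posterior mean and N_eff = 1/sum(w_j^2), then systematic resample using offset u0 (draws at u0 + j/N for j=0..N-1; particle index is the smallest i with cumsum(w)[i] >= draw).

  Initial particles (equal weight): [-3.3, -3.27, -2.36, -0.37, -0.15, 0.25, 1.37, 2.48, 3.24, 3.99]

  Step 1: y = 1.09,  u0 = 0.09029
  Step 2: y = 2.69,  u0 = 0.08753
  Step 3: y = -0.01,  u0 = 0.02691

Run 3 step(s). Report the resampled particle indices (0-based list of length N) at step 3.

step 1: w=[0.0000, 0.0000, 0.0000, 0.0025, 0.0134, 0.1416, 0.8381, 0.0044, 0.0000, 0.0000]  mean=1.1915  Neff=1.3838  idx=[5, 6, 6, 6, 6, 6, 6, 6, 6, 6]
step 2: w=[0.0000, 0.1111, 0.1111, 0.1111, 0.1111, 0.1111, 0.1111, 0.1111, 0.1111, 0.1111]  mean=1.3700  Neff=9.0000  idx=[1, 2, 3, 4, 5, 6, 7, 8, 8, 9]
step 3: w=[0.1000, 0.1000, 0.1000, 0.1000, 0.1000, 0.1000, 0.1000, 0.1000, 0.1000, 0.1000]  mean=1.3700  Neff=10.0000  idx=[0, 1, 2, 3, 4, 5, 6, 7, 8, 9]

resampled_idx = [0, 1, 2, 3, 4, 5, 6, 7, 8, 9]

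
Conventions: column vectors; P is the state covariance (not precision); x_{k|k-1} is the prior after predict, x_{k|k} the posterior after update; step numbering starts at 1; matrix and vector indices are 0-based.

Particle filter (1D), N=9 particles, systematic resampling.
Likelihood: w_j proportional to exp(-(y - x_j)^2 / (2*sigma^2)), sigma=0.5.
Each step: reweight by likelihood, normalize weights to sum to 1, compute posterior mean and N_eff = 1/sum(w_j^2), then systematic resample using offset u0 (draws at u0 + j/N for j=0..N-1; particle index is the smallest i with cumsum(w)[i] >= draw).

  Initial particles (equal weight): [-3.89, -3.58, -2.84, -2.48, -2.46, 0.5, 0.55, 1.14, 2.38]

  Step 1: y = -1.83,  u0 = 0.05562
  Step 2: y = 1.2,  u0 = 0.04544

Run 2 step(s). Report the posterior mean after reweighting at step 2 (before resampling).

post_mean = -2.4687

step 1: w=[0.0002, 0.0022, 0.1282, 0.4236, 0.4458, 0.0000, 0.0000, 0.0000, 0.0000]  mean=-2.5198  Neff=2.5340  idx=[2, 3, 3, 3, 3, 4, 4, 4, 4]
step 2: w=[0.0004, 0.1067, 0.1067, 0.1067, 0.1067, 0.1432, 0.1432, 0.1432, 0.1432]  mean=-2.4687  Neff=7.8400  idx=[1, 2, 3, 4, 5, 6, 6, 7, 8]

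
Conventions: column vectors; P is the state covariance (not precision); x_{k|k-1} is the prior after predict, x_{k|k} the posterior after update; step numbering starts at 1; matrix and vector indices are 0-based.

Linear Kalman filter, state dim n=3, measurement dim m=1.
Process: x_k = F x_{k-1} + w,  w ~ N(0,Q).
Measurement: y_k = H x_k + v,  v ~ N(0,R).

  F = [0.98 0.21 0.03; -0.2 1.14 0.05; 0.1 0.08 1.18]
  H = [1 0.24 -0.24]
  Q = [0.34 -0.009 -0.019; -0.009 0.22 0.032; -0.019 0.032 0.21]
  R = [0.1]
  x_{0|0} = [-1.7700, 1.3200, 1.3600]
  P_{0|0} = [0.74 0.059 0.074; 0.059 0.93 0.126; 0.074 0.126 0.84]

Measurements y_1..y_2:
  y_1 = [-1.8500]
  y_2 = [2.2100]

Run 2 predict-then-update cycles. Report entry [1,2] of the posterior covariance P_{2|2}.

P_post[1,2] = 0.5779

step 1: x^-=[-1.4166, 1.9268, 1.5334]  P^-=[1.1227 0.1421 0.2221; 0.1421 1.4463 0.3103; 0.2221 0.3103 1.4352]  S=[1.3145]  K=[0.8395; 0.3155; -0.0364]  nu=[-0.5278]  x^+=[-1.8597, 1.7603, 1.5526]  P^+=[0.1963 -0.2061 0.2623; -0.2061 1.3154 0.3254; 0.2623 0.3254 1.4334]
step 2: x^-=[-1.4063, 2.4563, 1.7870]  P^-=[0.5226 0.0738 0.4381; 0.0738 2.0668 0.5908; 0.4381 0.5908 2.3363]  S=[0.6333]  K=[0.6871; 0.6760; 0.0303]  nu=[3.4556]  x^+=[0.9682, 4.7921, 1.8917]  P^+=[0.2236 -0.2203 0.4249; -0.2203 1.7774 0.5779; 0.4249 0.5779 2.3357]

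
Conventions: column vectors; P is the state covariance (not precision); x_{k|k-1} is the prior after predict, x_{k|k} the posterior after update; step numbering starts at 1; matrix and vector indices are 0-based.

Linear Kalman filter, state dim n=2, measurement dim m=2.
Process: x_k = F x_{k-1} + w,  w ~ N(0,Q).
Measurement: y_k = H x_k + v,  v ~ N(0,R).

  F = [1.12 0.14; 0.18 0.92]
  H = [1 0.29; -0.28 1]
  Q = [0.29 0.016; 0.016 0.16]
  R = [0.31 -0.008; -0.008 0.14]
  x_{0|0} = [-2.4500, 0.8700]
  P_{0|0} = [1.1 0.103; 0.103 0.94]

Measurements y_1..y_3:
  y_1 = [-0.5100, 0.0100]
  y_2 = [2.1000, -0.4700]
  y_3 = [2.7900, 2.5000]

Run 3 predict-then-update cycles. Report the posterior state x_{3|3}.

step 1: x^-=[-2.6222, 0.3594]  P^-=[1.7206 0.4676; 0.4676 1.0254]  S=[2.3880 0.2372; 0.2372 1.0384]  K=[0.7967 -0.1957; 0.2402 0.8065]  nu=[2.0080, -1.0836]  x^+=[-0.8104, -0.0322]  P^+=[0.2389 0.0331; 0.0331 0.1203]
step 2: x^-=[-0.9121, -0.1755]  P^-=[0.6025 0.1146; 0.1146 0.2805]  S=[1.0026 0.0100; 0.0100 0.4035]  K=[0.6356 -0.1497; 0.1894 0.6109]  nu=[3.0630, -0.5499]  x^+=[1.1170, 0.0687]  P^+=[0.1903 0.0273; 0.0273 0.0916]
step 3: x^-=[1.2607, 0.2643]  P^-=[0.5391 0.0949; 0.0949 0.2528]  S=[0.9254 0.0016; 0.0016 0.3819]  K=[0.6125 -0.1492; 0.1808 0.5916]  nu=[1.4527, 2.5887]  x^+=[1.7643, 2.0583]  P^+=[0.1836 0.0256; 0.0256 0.0885]

x_post = [1.7643, 2.0583]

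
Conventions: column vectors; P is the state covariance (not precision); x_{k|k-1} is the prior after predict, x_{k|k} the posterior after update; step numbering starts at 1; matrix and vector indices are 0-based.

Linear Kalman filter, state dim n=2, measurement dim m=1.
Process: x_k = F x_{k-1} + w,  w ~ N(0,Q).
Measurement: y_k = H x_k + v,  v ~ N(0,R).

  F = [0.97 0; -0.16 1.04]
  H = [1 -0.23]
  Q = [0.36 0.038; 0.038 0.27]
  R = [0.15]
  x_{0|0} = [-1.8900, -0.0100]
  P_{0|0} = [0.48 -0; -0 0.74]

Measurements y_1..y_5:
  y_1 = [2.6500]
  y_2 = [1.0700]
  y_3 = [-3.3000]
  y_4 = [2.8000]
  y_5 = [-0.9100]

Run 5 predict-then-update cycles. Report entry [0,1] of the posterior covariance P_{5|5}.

P_post[0,1] = 0.4706

step 1: x^-=[-1.8333, 0.2920]  P^-=[0.8116 -0.0365; -0.0365 1.0827]  S=[1.0357]  K=[0.7918; -0.2757]  nu=[4.5505]  x^+=[1.7696, -0.9624]  P^+=[0.1624 0.1896; 0.1896 1.0040]
step 2: x^-=[1.7165, -1.2841]  P^-=[0.5128 0.2040; 0.2040 1.2970]  S=[0.6375]  K=[0.7307; -0.1479]  nu=[-0.9418]  x^+=[1.0283, -1.1448]  P^+=[0.1724 0.2729; 0.2729 1.2830]
step 3: x^-=[0.9975, -1.3551]  P^-=[0.5222 0.2866; 0.2866 1.5713]  S=[0.6235]  K=[0.7318; -0.1200]  nu=[-4.6091]  x^+=[-2.3756, -0.8019]  P^+=[0.1883 0.3413; 0.3413 1.5623]
step 4: x^-=[-2.3043, -0.4539]  P^-=[0.5372 0.3531; 0.3531 1.8510]  S=[0.6226]  K=[0.7323; -0.1166]  nu=[4.9999]  x^+=[1.3569, -1.0371]  P^+=[0.2033 0.4063; 0.4063 1.8426]
step 5: x^-=[1.3162, -1.2957]  P^-=[0.5513 0.4163; 0.4163 2.1329]  S=[0.6226]  K=[0.7316; -0.1193]  nu=[-2.5242]  x^+=[-0.5306, -0.9946]  P^+=[0.2180 0.4706; 0.4706 2.1240]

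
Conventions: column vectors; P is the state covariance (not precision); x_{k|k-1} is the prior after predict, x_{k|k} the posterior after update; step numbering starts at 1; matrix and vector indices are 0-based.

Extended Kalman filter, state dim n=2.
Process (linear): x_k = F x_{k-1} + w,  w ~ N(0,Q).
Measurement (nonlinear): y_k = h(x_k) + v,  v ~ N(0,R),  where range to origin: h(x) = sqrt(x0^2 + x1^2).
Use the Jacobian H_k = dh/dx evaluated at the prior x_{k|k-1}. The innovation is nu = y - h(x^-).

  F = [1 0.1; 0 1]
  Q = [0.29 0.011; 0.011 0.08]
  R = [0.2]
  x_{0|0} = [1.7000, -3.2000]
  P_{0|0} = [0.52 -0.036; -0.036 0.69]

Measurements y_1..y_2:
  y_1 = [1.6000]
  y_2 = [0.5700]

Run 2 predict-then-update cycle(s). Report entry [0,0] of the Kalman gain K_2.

K[0,0] = 0.1857

step 1: x^-=[1.3800, -3.2000]  P^-=[0.8097 0.0440; 0.0440 0.7700]  H_jac=[0.3960 -0.9183]  S=[0.9442]  K=[0.2968; -0.7304]  nu=[-1.8849]  x^+=[0.8206, -1.8233]  P^+=[0.7265 0.2487; 0.2487 0.2663]
step 2: x^-=[0.6383, -1.8233]  P^-=[1.0689 0.2863; 0.2863 0.3463]  H_jac=[0.3304 -0.9438]  S=[0.4466]  K=[0.1857; -0.5201]  nu=[-1.3618]  x^+=[0.3854, -1.1151]  P^+=[1.0535 0.3294; 0.3294 0.2255]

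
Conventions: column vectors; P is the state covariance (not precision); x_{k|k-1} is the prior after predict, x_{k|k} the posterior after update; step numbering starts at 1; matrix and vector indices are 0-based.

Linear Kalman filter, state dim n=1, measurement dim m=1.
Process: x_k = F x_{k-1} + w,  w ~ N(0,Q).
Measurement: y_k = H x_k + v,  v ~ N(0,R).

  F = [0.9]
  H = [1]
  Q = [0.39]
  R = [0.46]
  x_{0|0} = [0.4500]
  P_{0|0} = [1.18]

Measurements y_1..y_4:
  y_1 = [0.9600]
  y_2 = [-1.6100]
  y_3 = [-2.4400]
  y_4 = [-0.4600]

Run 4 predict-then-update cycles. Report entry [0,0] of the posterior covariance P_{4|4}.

P_post[0,0] = 0.2608

step 1: x^-=[0.4050]  P^-=[1.3458]  S=[1.8058]  K=[0.7453]  nu=[0.5550]  x^+=[0.8186]  P^+=[0.3428]
step 2: x^-=[0.7368]  P^-=[0.6677]  S=[1.1277]  K=[0.5921]  nu=[-2.3468]  x^+=[-0.6527]  P^+=[0.2724]
step 3: x^-=[-0.5874]  P^-=[0.6106]  S=[1.0706]  K=[0.5703]  nu=[-1.8526]  x^+=[-1.6440]  P^+=[0.2624]
step 4: x^-=[-1.4796]  P^-=[0.6025]  S=[1.0625]  K=[0.5671]  nu=[1.0196]  x^+=[-0.9014]  P^+=[0.2608]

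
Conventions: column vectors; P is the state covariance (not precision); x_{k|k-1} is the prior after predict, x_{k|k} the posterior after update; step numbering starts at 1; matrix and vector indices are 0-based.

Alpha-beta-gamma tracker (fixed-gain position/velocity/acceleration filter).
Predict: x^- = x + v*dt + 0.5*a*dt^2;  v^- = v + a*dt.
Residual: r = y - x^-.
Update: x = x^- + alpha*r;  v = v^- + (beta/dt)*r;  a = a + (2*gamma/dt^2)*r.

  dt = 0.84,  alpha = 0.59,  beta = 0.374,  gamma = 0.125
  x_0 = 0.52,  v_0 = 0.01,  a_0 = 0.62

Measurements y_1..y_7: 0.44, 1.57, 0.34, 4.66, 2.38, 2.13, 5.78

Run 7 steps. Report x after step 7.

x_post = 4.6071

step 1: x_pred=0.7471  r=-0.3071  x^+=0.5659  v^+=0.3941  a^+=0.5112
step 2: x_pred=1.0773  r=0.4927  x^+=1.3680  v^+=1.0428  a^+=0.6858
step 3: x_pred=2.4859  r=-2.1459  x^+=1.2198  v^+=0.6634  a^+=-0.0745
step 4: x_pred=1.7508  r=2.9092  x^+=3.4672  v^+=1.8961  a^+=0.9562
step 5: x_pred=5.3973  r=-3.0173  x^+=3.6171  v^+=1.3559  a^+=-0.1128
step 6: x_pred=4.7162  r=-2.5862  x^+=3.1904  v^+=0.1096  a^+=-1.0292
step 7: x_pred=2.9193  r=2.8607  x^+=4.6071  v^+=0.5188  a^+=-0.0156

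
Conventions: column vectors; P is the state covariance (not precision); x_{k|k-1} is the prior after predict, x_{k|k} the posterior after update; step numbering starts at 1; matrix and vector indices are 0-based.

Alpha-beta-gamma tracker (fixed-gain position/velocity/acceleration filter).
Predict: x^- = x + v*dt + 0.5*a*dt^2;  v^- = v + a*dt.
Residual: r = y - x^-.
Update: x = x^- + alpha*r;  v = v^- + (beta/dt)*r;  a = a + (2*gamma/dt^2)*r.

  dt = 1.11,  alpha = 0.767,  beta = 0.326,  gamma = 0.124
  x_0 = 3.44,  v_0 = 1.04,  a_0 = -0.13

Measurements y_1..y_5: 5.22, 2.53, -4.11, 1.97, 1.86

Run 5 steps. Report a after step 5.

a_post = 0.6769

step 1: x_pred=4.5143  r=0.7057  x^+=5.0556  v^+=1.1030  a^+=0.0120
step 2: x_pred=6.2873  r=-3.7573  x^+=3.4054  v^+=0.0128  a^+=-0.7442
step 3: x_pred=2.9612  r=-7.0712  x^+=-2.4624  v^+=-2.8900  a^+=-2.1675
step 4: x_pred=-7.0057  r=8.9757  x^+=-0.1213  v^+=-2.6599  a^+=-0.3609
step 5: x_pred=-3.2962  r=5.1562  x^+=0.6586  v^+=-1.5462  a^+=0.6769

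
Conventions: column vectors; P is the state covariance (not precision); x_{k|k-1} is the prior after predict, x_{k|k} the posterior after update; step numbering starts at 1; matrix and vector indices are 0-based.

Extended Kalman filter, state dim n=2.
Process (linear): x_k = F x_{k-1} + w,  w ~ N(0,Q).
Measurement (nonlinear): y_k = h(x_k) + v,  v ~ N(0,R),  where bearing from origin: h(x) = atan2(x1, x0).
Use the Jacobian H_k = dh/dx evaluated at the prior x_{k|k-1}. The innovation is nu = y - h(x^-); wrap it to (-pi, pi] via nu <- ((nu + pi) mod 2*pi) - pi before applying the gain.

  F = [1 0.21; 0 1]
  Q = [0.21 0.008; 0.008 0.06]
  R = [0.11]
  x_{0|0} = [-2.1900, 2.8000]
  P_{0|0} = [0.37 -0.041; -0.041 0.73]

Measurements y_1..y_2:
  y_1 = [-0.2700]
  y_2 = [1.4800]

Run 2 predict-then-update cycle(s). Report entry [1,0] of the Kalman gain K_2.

K[1,0] = 0.1996

step 1: x^-=[-1.6020, 2.8000]  P^-=[0.5950 0.1203; 0.1203 0.7900]  H_jac=[-0.2691 -0.1539]  S=[0.1818]  K=[-0.9826; -0.8472]  nu=[-2.3605]  x^+=[0.7175, 4.7997]  P^+=[0.4195 -0.0310; -0.0310 0.6595]
step 2: x^-=[1.7254, 4.7997]  P^-=[0.6455 0.1155; 0.1155 0.7195]  H_jac=[-0.1845 0.0663]  S=[0.1323]  K=[-0.8423; 0.1996]  nu=[0.2543]  x^+=[1.5113, 4.8505]  P^+=[0.5517 0.1377; 0.1377 0.7143]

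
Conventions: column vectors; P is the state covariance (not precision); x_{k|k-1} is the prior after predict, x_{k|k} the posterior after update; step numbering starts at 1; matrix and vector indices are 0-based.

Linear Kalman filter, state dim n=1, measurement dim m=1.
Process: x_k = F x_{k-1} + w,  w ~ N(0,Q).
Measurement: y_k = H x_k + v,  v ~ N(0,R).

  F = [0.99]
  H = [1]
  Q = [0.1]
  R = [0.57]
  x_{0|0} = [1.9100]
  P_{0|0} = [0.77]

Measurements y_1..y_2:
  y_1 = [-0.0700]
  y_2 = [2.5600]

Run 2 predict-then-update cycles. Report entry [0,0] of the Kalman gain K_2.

K[0,0] = 0.4329

step 1: x^-=[1.8909]  P^-=[0.8547]  S=[1.4247]  K=[0.5999]  nu=[-1.9609]  x^+=[0.7145]  P^+=[0.3419]
step 2: x^-=[0.7074]  P^-=[0.4351]  S=[1.0051]  K=[0.4329]  nu=[1.8526]  x^+=[1.5094]  P^+=[0.2468]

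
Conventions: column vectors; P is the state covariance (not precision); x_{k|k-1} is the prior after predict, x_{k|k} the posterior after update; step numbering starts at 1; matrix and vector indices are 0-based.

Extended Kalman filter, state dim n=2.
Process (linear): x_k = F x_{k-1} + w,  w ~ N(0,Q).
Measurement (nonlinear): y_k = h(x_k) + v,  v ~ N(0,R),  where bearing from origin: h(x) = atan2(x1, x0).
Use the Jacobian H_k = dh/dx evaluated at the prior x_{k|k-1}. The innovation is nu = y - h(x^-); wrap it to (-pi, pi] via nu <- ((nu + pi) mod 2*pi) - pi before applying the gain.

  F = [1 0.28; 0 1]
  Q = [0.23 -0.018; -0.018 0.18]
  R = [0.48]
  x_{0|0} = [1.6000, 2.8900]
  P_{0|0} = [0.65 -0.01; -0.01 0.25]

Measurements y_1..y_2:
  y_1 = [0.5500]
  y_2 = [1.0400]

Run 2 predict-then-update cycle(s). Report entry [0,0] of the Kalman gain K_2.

K[0,0] = -0.2733

step 1: x^-=[2.4092, 2.8900]  P^-=[0.8940 0.0420; 0.0420 0.4300]  H_jac=[-0.2041 0.1702]  S=[0.5268]  K=[-0.3329; 0.1226]  nu=[-0.3259]  x^+=[2.5177, 2.8500]  P^+=[0.8356 0.0635; 0.0635 0.4221]
step 2: x^-=[3.3157, 2.8500]  P^-=[1.1343 0.1637; 0.1637 0.6021]  H_jac=[-0.1491 0.1734]  S=[0.5149]  K=[-0.2733; 0.1554]  nu=[0.3300]  x^+=[3.2255, 2.9013]  P^+=[1.0958 0.1856; 0.1856 0.5896]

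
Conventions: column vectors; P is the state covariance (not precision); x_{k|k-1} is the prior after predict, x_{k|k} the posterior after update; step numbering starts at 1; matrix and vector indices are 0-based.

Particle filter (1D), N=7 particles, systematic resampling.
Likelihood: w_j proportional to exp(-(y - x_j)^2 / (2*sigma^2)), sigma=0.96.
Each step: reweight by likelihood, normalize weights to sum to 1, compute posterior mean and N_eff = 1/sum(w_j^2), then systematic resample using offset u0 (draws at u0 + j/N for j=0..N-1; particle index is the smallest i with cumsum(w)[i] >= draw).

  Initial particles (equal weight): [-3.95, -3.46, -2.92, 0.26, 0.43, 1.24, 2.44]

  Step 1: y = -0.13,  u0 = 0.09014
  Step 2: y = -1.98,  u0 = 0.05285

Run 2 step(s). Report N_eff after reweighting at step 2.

step 1: w=[0.0002, 0.0011, 0.0067, 0.4242, 0.3886, 0.1664, 0.0128]  mean=0.4907  Neff=2.7869  idx=[3, 3, 3, 4, 4, 4, 5]
step 2: w=[0.1997, 0.1997, 0.1997, 0.1300, 0.1300, 0.1300, 0.0110]  mean=0.3370  Neff=5.8676  idx=[0, 0, 1, 2, 3, 4, 5]

N_eff = 5.8676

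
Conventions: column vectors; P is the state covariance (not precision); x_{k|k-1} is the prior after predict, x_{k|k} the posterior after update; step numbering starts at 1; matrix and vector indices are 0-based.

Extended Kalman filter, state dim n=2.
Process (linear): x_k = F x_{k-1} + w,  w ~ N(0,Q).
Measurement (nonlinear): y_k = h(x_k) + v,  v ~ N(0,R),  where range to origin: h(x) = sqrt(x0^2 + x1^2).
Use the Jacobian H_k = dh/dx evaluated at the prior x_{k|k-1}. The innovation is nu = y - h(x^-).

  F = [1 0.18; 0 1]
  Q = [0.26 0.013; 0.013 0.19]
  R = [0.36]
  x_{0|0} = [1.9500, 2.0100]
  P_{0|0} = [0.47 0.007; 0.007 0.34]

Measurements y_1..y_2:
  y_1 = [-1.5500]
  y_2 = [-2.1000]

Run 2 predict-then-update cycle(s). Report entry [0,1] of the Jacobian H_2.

H_jac[0,1] = 0.7709

step 1: x^-=[2.3118, 2.0100]  P^-=[0.7435 0.0812; 0.0812 0.5300]  H_jac=[0.7546 0.6561]  S=[1.0920]  K=[0.5626; 0.3746]  nu=[-4.6134]  x^+=[-0.2838, 0.2820]  P^+=[0.3979 -0.1489; -0.1489 0.3768]
step 2: x^-=[-0.2330, 0.2820]  P^-=[0.6165 -0.0681; -0.0681 0.5668]  H_jac=[-0.6370 0.7709]  S=[1.0138]  K=[-0.4391; 0.4738]  nu=[-2.4658]  x^+=[0.8497, -0.8862]  P^+=[0.4210 0.1428; 0.1428 0.3392]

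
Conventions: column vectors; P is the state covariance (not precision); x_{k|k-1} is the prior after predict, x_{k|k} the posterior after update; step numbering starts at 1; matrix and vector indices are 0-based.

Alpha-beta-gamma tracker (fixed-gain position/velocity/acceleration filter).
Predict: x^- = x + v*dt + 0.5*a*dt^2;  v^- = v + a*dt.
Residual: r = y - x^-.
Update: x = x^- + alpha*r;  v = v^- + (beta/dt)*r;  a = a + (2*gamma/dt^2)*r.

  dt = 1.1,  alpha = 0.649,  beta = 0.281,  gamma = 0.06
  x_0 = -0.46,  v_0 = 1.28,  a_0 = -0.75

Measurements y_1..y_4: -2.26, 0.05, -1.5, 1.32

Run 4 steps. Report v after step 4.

v_post = -1.0272

step 1: x_pred=0.4943  r=-2.7542  x^+=-1.2933  v^+=-0.2486  a^+=-1.0231
step 2: x_pred=-2.1857  r=2.2357  x^+=-0.7347  v^+=-0.8029  a^+=-0.8014
step 3: x_pred=-2.1028  r=0.6028  x^+=-1.7116  v^+=-1.5305  a^+=-0.7416
step 4: x_pred=-3.8438  r=5.1638  x^+=-0.4925  v^+=-1.0272  a^+=-0.2295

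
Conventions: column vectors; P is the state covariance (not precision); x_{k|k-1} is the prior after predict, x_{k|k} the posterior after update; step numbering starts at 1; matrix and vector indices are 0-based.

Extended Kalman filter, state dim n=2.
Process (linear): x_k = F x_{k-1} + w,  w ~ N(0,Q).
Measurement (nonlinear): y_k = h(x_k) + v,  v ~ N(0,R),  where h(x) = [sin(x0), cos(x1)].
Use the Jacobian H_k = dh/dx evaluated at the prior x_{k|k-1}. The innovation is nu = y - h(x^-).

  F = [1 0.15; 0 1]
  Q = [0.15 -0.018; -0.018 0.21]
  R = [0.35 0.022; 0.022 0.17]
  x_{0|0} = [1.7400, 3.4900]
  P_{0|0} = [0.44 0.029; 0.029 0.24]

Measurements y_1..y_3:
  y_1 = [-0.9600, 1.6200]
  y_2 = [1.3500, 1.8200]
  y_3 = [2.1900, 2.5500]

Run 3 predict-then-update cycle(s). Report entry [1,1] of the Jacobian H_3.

step 1: x^-=[2.2635, 3.4900]  P^-=[0.6041 0.0470; 0.0470 0.4500]  H_jac=[-0.6386 0.0000; 0.0000 0.3414]  S=[0.5964 0.0118; 0.0118 0.2224]  K=[-0.6490 0.1064; -0.0640 0.6940]  nu=[-1.7295, 2.5599]  x^+=[3.6584, 5.3773]  P^+=[0.3520 0.0112; 0.0112 0.3415]
step 2: x^-=[4.4650, 5.3773]  P^-=[0.5131 0.0444; 0.0444 0.5515]  H_jac=[-0.2449 0.0000; 0.0000 0.7870]  S=[0.3808 0.0134; 0.0134 0.5115]  K=[-0.3327 0.0770; -0.0586 0.8499]  nu=[2.3195, 1.2030]  x^+=[3.7859, 6.2640]  P^+=[0.4686 0.0073; 0.0073 0.1820]
step 3: x^-=[4.7255, 6.2640]  P^-=[0.6249 0.0166; 0.0166 0.3920]  H_jac=[0.0131 0.0000; 0.0000 0.0192]  S=[0.3501 0.0220; 0.0220 0.1701]  K=[0.0235 -0.0012; -0.0022 0.0446]  nu=[3.1899, 1.5502]  x^+=[4.7987, 6.3261]  P^+=[0.6247 0.0166; 0.0166 0.3916]

H_jac[1,1] = 0.0192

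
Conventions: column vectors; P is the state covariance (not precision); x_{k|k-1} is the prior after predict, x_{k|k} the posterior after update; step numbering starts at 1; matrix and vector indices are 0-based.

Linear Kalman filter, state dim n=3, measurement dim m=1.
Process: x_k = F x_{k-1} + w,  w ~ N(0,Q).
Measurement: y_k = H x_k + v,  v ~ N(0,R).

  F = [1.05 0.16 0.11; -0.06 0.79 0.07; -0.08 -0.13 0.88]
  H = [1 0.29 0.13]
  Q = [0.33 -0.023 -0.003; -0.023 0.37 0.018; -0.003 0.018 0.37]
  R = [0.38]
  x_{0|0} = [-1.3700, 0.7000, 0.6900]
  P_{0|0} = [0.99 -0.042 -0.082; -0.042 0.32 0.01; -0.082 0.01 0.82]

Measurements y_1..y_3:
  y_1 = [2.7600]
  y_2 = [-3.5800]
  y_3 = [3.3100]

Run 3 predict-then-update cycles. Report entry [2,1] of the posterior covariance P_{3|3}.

step 1: x^-=[-1.2506, 0.6835, 0.6258]  P^-=[1.4069 -0.0775 -0.0810; -0.0775 0.5831 0.0544; -0.0810 0.0544 1.0251]  S=[1.7913]  K=[0.7670; 0.0550; 0.0380]  nu=[3.7310]  x^+=[1.6110, 0.8889, 0.7676]  P^+=[0.3532 -0.1532 -0.1332; -0.1532 0.5776 0.0506; -0.1332 0.0506 1.0225]
step 2: x^-=[1.9182, 0.6593, 0.4311]  P^-=[0.6661 -0.0939 -0.0383; -0.0939 0.7580 0.0744; -0.0383 0.0744 1.1779]  S=[1.0709]  K=[0.5919; 0.1266; 0.1274]  nu=[-5.7454]  x^+=[-1.4825, -0.0682, -0.3006]  P^+=[0.2909 -0.1742 -0.1190; -0.1742 0.7409 0.0571; -0.1190 0.0571 1.1605]
step 3: x^-=[-1.6006, 0.0141, -0.1371]  P^-=[0.5997 -0.0839 -0.0062; -0.0839 0.8629 0.0706; -0.0062 0.0706 1.2831]  S=[1.0290]  K=[0.5584; 0.1706; 0.1759]  nu=[4.9244]  x^+=[1.1490, 0.8540, 0.7293]  P^+=[0.2789 -0.1819 -0.1073; -0.1819 0.8330 0.0397; -0.1073 0.0397 1.2513]

P_post[2,1] = 0.0397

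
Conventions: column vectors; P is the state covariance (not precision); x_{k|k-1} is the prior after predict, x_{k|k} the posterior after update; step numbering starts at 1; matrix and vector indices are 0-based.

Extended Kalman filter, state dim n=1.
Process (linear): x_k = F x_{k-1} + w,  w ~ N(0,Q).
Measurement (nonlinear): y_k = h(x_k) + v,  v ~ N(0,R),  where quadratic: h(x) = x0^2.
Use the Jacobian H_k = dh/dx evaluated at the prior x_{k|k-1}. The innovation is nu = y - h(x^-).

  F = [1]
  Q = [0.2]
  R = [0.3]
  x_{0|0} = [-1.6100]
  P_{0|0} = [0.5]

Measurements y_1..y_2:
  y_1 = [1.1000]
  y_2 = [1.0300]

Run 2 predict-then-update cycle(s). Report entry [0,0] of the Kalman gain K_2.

K[0,0] = -0.3454

step 1: x^-=[-1.6100]  P^-=[0.7000]  H_jac=[-3.2200]  S=[7.5579]  K=[-0.2982]  nu=[-1.4921]  x^+=[-1.1650]  P^+=[0.0278]
step 2: x^-=[-1.1650]  P^-=[0.2278]  H_jac=[-2.3300]  S=[1.5366]  K=[-0.3454]  nu=[-0.3272]  x^+=[-1.0520]  P^+=[0.0445]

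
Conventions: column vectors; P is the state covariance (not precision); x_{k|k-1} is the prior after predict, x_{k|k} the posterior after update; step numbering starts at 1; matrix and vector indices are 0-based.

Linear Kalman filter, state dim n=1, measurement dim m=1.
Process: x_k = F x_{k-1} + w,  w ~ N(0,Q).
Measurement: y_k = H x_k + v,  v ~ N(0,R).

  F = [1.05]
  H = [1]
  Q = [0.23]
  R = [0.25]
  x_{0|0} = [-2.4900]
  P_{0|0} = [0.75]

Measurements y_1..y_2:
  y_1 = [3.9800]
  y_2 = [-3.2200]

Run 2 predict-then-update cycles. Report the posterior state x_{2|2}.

x_post = [-1.0595]

step 1: x^-=[-2.6145]  P^-=[1.0569]  S=[1.3069]  K=[0.8087]  nu=[6.5945]  x^+=[2.7185]  P^+=[0.2022]
step 2: x^-=[2.8544]  P^-=[0.4529]  S=[0.7029]  K=[0.6443]  nu=[-6.0744]  x^+=[-1.0595]  P^+=[0.1611]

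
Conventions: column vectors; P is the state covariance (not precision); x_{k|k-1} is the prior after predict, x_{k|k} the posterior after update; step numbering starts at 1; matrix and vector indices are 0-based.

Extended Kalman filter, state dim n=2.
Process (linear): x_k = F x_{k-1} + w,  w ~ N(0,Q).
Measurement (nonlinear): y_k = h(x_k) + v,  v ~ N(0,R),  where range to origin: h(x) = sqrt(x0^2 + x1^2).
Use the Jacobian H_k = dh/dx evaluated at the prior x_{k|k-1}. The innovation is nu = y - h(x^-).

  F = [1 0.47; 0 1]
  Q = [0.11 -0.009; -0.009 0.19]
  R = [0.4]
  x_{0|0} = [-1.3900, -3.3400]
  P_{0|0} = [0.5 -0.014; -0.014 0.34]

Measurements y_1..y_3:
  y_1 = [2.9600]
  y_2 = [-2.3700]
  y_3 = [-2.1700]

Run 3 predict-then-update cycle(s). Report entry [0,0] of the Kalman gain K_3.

step 1: x^-=[-2.9598, -3.3400]  P^-=[0.6719 0.1368; 0.1368 0.5300]  H_jac=[-0.6632 -0.7484]  S=[1.1282]  K=[-0.4857; -0.4320]  nu=[-1.5027]  x^+=[-2.2299, -2.6908]  P^+=[0.4057 -0.0999; -0.0999 0.3195]
step 2: x^-=[-3.4945, -2.6908]  P^-=[0.4924 0.0412; 0.0412 0.5095]  H_jac=[-0.7923 -0.6101]  S=[0.9385]  K=[-0.4424; -0.3659]  nu=[-6.7805]  x^+=[-0.4947, -0.2096]  P^+=[0.3086 -0.1108; -0.1108 0.3838]
step 3: x^-=[-0.5931, -0.2096]  P^-=[0.3993 0.0606; 0.0606 0.5738]  H_jac=[-0.9429 -0.3331]  S=[0.8567]  K=[-0.4630; -0.2898]  nu=[-2.7991]  x^+=[0.7029, 0.6016]  P^+=[0.2156 -0.0543; -0.0543 0.5018]

K[0,0] = -0.4630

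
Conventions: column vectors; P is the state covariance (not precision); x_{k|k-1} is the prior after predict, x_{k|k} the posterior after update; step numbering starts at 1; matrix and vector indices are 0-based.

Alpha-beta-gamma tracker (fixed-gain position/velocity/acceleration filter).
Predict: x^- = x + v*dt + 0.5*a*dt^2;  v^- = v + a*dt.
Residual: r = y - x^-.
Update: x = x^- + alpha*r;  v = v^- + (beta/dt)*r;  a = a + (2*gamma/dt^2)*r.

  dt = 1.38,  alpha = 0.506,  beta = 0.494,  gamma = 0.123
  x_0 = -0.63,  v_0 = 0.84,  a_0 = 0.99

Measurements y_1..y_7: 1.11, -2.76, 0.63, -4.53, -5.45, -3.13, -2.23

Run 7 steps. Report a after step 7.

a_post = 1.0791

step 1: x_pred=1.4719  r=-0.3619  x^+=1.2888  v^+=2.0767  a^+=0.9433
step 2: x_pred=5.0527  r=-7.8127  x^+=1.0995  v^+=0.5816  a^+=-0.0660
step 3: x_pred=1.8393  r=-1.2093  x^+=1.2274  v^+=0.0577  a^+=-0.2222
step 4: x_pred=1.0955  r=-5.6255  x^+=-1.7510  v^+=-2.2626  a^+=-0.9488
step 5: x_pred=-5.7769  r=0.3269  x^+=-5.6115  v^+=-3.4550  a^+=-0.9066
step 6: x_pred=-11.2427  r=8.1127  x^+=-7.1377  v^+=-1.8020  a^+=0.1413
step 7: x_pred=-9.4898  r=7.2598  x^+=-5.8164  v^+=0.9919  a^+=1.0791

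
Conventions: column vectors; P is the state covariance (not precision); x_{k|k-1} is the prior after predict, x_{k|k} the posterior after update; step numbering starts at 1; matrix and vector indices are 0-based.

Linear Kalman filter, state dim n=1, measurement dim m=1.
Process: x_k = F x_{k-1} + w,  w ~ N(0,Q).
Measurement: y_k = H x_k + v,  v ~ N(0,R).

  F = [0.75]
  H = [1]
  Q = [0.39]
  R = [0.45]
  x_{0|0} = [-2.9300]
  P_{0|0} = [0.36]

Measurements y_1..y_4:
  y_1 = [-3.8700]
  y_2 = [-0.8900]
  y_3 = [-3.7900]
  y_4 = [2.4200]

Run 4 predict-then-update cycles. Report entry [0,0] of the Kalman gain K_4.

K[0,0] = 0.5392

step 1: x^-=[-2.1975]  P^-=[0.5925]  S=[1.0425]  K=[0.5683]  nu=[-1.6725]  x^+=[-3.1481]  P^+=[0.2558]
step 2: x^-=[-2.3610]  P^-=[0.5339]  S=[0.9839]  K=[0.5426]  nu=[1.4710]  x^+=[-1.5628]  P^+=[0.2442]
step 3: x^-=[-1.1721]  P^-=[0.5274]  S=[0.9774]  K=[0.5396]  nu=[-2.6179]  x^+=[-2.5847]  P^+=[0.2428]
step 4: x^-=[-1.9385]  P^-=[0.5266]  S=[0.9766]  K=[0.5392]  nu=[4.3585]  x^+=[0.4116]  P^+=[0.2426]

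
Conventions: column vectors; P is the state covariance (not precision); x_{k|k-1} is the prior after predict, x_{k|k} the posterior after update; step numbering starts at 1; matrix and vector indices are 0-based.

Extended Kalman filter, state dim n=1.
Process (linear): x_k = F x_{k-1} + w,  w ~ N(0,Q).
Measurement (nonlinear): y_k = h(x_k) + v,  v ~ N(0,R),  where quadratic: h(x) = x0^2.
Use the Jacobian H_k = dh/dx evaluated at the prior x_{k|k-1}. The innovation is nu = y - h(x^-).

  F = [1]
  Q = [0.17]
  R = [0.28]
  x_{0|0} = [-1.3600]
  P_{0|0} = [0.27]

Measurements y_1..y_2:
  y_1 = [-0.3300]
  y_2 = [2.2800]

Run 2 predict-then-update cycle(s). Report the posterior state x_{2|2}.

step 1: x^-=[-1.3600]  P^-=[0.4400]  H_jac=[-2.7200]  S=[3.5353]  K=[-0.3385]  nu=[-2.1796]  x^+=[-0.6221]  P^+=[0.0348]
step 2: x^-=[-0.6221]  P^-=[0.2048]  H_jac=[-1.2443]  S=[0.5972]  K=[-0.4268]  nu=[1.8929]  x^+=[-1.4301]  P^+=[0.0961]

x_post = [-1.4301]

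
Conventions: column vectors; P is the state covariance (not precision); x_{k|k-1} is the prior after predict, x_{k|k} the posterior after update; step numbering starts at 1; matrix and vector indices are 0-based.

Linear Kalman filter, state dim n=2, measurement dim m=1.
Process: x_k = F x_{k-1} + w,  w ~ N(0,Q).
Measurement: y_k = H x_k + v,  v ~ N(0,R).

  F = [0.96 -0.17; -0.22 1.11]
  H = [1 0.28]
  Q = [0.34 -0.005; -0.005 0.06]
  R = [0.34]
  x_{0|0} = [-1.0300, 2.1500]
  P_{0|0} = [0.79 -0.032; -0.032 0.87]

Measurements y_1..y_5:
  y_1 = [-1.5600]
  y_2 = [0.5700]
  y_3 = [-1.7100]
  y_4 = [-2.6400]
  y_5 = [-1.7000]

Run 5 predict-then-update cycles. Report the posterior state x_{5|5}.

step 1: x^-=[-1.3543, 2.6131]  P^-=[1.1037 -0.3713; -0.3713 1.1858]  S=[1.3287]  K=[0.7524; -0.0296]  nu=[-0.9374]  x^+=[-2.0596, 2.6408]  P^+=[0.3515 -0.3418; -0.3418 1.1846]
step 2: x^-=[-2.4261, 3.3844]  P^-=[0.8097 -0.6797; -0.6797 1.7035]  S=[0.9026]  K=[0.6862; -0.2246]  nu=[2.0485]  x^+=[-1.0204, 2.9243]  P^+=[0.3847 -0.5406; -0.5406 1.6580]
step 3: x^-=[-1.4767, 3.4705]  P^-=[0.9189 -0.9954; -0.9954 2.3854]  S=[0.8885]  K=[0.7205; -0.3686]  nu=[-1.2050]  x^+=[-2.3450, 3.9146]  P^+=[0.4576 -0.7594; -0.7594 2.2647]
step 4: x^-=[-2.9166, 4.8611]  P^-=[1.0751 -1.3667; -1.3667 3.2434]  S=[0.9040]  K=[0.7659; -0.5072]  nu=[-1.0845]  x^+=[-3.7472, 5.4111]  P^+=[0.5447 -1.0155; -1.0155 3.0109]
step 5: x^-=[-4.5172, 6.8307]  P^-=[1.2605 -1.8083; -1.8083 4.2921]  S=[0.9244]  K=[0.8159; -0.6561]  nu=[0.9046]  x^+=[-3.7791, 6.2371]  P^+=[0.6452 -1.3134; -1.3134 3.8941]

x_post = [-3.7791, 6.2371]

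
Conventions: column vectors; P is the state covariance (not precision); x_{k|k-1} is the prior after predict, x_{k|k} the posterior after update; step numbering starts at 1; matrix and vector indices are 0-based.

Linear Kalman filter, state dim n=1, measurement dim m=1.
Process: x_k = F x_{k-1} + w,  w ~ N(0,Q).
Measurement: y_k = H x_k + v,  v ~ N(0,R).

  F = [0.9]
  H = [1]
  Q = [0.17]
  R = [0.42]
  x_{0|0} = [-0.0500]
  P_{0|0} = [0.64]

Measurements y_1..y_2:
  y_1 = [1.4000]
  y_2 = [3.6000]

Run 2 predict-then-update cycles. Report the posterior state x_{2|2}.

x_post = [2.1152]

step 1: x^-=[-0.0450]  P^-=[0.6884]  S=[1.1084]  K=[0.6211]  nu=[1.4450]  x^+=[0.8525]  P^+=[0.2609]
step 2: x^-=[0.7672]  P^-=[0.3813]  S=[0.8013]  K=[0.4758]  nu=[2.8328]  x^+=[2.1152]  P^+=[0.1999]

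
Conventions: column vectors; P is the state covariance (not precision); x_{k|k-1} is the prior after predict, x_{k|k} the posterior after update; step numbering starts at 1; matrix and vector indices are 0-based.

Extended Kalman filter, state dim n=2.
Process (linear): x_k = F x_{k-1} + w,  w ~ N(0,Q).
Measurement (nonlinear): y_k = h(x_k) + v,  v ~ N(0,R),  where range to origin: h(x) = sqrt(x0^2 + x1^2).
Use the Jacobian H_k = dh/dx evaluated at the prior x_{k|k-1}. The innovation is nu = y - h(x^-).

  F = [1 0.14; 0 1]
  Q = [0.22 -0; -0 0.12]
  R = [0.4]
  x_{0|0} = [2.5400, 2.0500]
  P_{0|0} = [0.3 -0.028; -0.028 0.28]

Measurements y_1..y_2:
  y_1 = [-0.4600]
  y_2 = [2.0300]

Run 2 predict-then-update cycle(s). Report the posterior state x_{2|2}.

x_post = [1.3102, 1.1505]

step 1: x^-=[2.8270, 2.0500]  P^-=[0.5176 0.0112; 0.0112 0.4000]  H_jac=[0.8096 0.5870]  S=[0.8877]  K=[0.4795; 0.2747]  nu=[-3.9521]  x^+=[0.9322, 0.9643]  P^+=[0.3136 -0.1057; -0.1057 0.3330]
step 2: x^-=[1.0672, 0.9643]  P^-=[0.5105 -0.0591; -0.0591 0.4530]  H_jac=[0.7420 0.6704]  S=[0.8258]  K=[0.4107; 0.3146]  nu=[0.5917]  x^+=[1.3102, 1.1505]  P^+=[0.3712 -0.1658; -0.1658 0.3712]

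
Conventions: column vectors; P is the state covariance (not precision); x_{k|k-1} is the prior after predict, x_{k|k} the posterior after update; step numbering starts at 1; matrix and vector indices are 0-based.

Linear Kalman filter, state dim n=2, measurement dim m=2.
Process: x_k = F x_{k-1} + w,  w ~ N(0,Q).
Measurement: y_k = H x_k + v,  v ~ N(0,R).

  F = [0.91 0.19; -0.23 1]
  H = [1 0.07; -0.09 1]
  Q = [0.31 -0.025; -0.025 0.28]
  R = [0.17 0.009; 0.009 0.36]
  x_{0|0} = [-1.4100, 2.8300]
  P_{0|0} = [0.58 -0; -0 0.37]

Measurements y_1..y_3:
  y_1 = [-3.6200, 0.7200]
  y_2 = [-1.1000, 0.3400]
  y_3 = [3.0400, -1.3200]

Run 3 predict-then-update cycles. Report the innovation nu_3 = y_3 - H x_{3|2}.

innov = [4.1334, -2.7756]

step 1: x^-=[-0.7454, 3.1543]  P^-=[0.8037 -0.0761; -0.0761 0.6807]  S=[0.9663 -0.0913; -0.0913 1.0609]  K=[0.8196 -0.0694; 0.0321 0.6508]  nu=[-3.0954, -2.5014]  x^+=[-3.1088, 1.4271]  P^+=[0.1391 -0.0051; -0.0051 0.2341]
step 2: x^-=[-2.5579, 2.1421]  P^-=[0.4319 -0.0140; -0.0140 0.5238]  S=[0.6025 -0.0071; -0.0071 0.8898]  K=[0.7146 -0.0537; 0.0446 0.5904]  nu=[1.3079, -2.0324]  x^+=[-1.5141, 1.0005]  P^+=[0.1211 -0.0020; -0.0020 0.2128]
step 3: x^-=[-1.1878, 1.3487]  P^-=[0.4173 -0.0117; -0.0117 0.5001]  S=[0.5881 -0.0051; -0.0051 0.8656]  K=[0.7077 -0.0527; 0.0448 0.5792]  nu=[4.1334, -2.7756]  x^+=[1.8836, -0.0741]  P^+=[0.1200 -0.0018; -0.0018 0.2088]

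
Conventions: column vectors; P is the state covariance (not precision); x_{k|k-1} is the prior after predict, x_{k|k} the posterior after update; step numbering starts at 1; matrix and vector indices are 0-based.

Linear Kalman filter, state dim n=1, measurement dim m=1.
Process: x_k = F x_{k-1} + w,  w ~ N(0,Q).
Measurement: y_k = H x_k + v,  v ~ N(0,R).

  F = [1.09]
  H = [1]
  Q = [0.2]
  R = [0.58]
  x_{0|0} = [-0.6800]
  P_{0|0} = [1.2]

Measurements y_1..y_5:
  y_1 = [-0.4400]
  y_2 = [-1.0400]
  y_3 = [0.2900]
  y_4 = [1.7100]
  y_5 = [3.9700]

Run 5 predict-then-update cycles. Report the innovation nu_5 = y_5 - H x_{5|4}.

innov = [3.2554]

step 1: x^-=[-0.7412]  P^-=[1.6257]  S=[2.2057]  K=[0.7370]  nu=[0.3012]  x^+=[-0.5192]  P^+=[0.4275]
step 2: x^-=[-0.5659]  P^-=[0.7079]  S=[1.2879]  K=[0.5497]  nu=[-0.4741]  x^+=[-0.8265]  P^+=[0.3188]
step 3: x^-=[-0.9009]  P^-=[0.5788]  S=[1.1588]  K=[0.4995]  nu=[1.1909]  x^+=[-0.3061]  P^+=[0.2897]
step 4: x^-=[-0.3336]  P^-=[0.5442]  S=[1.1242]  K=[0.4841]  nu=[2.0436]  x^+=[0.6556]  P^+=[0.2808]
step 5: x^-=[0.7146]  P^-=[0.5336]  S=[1.1136]  K=[0.4792]  nu=[3.2554]  x^+=[2.2745]  P^+=[0.2779]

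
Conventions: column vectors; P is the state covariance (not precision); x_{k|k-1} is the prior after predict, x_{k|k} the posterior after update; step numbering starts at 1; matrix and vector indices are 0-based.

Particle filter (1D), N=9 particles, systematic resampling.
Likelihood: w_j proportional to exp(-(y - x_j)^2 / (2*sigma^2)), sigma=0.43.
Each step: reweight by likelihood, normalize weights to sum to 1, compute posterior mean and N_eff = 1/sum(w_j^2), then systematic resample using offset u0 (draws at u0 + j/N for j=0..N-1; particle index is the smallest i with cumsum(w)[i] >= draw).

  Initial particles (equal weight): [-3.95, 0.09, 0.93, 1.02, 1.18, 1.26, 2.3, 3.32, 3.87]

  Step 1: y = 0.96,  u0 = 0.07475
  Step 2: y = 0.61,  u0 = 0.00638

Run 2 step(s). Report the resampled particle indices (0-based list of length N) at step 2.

resampled_idx = [0, 0, 1, 2, 2, 3, 4, 5, 7]

step 1: w=[0.0000, 0.0341, 0.2635, 0.2616, 0.2317, 0.2071, 0.0021, 0.0000, 0.0000]  mean=1.0540  Neff=4.2449  idx=[2, 2, 2, 3, 3, 4, 4, 5, 5]
step 2: w=[0.1512, 0.1512, 0.1512, 0.1266, 0.1266, 0.0829, 0.0829, 0.0636, 0.0636]  mean=1.0362  Neff=8.1615  idx=[0, 0, 1, 2, 2, 3, 4, 5, 7]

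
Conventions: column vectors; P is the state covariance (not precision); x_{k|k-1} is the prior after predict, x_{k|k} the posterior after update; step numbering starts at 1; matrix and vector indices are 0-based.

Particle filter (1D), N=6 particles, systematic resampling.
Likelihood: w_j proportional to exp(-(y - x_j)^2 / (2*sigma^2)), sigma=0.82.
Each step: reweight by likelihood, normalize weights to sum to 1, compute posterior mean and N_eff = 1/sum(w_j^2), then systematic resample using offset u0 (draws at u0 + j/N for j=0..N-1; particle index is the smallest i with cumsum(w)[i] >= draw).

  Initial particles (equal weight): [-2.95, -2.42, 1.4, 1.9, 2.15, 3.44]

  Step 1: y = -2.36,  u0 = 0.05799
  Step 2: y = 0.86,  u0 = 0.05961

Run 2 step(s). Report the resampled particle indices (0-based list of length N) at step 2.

resampled_idx = [3, 3, 4, 4, 5, 5]

step 1: w=[0.4363, 0.5637, 0.0000, 0.0000, 0.0000, 0.0000]  mean=-2.6512  Neff=1.9681  idx=[0, 0, 0, 1, 1, 1]
step 2: w=[0.0192, 0.0192, 0.0192, 0.3141, 0.3141, 0.3141]  mean=-2.4505  Neff=3.3656  idx=[3, 3, 4, 4, 5, 5]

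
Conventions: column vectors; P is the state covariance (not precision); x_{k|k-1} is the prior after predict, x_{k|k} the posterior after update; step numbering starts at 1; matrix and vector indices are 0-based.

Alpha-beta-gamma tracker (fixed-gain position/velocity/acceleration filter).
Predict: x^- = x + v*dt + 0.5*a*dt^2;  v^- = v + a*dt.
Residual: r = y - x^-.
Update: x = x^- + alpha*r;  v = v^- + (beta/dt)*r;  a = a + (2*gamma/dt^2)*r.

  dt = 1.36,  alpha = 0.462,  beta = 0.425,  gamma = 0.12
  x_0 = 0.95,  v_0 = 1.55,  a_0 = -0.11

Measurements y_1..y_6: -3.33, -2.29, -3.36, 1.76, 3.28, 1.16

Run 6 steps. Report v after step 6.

step 1: x_pred=2.9563  r=-6.2863  x^+=0.0520  v^+=-0.5641  a^+=-0.9257
step 2: x_pred=-1.5712  r=-0.7188  x^+=-1.9033  v^+=-2.0476  a^+=-1.0190
step 3: x_pred=-5.6304  r=2.2704  x^+=-4.5815  v^+=-2.7239  a^+=-0.7244
step 4: x_pred=-8.9559  r=10.7159  x^+=-4.0052  v^+=-0.3603  a^+=0.6661
step 5: x_pred=-3.8792  r=7.1592  x^+=-0.5716  v^+=2.7828  a^+=1.5951
step 6: x_pred=4.6881  r=-3.5281  x^+=3.0581  v^+=3.8496  a^+=1.1373

v_post = 3.8496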